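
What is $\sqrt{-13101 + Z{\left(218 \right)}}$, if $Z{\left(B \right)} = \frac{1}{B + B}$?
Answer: $\frac{i \sqrt{622611815}}{218} \approx 114.46 i$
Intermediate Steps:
$Z{\left(B \right)} = \frac{1}{2 B}$
$\sqrt{-13101 + Z{\left(218 \right)}} = \sqrt{-13101 + \frac{1}{2 \cdot 218}} = \sqrt{-13101 + \frac{1}{2} \cdot \frac{1}{218}} = \sqrt{-13101 + \frac{1}{436}} = \sqrt{- \frac{5712035}{436}} = \frac{i \sqrt{622611815}}{218}$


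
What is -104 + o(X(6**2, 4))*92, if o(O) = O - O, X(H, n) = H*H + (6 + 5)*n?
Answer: -104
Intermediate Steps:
X(H, n) = H**2 + 11*n
o(O) = 0
-104 + o(X(6**2, 4))*92 = -104 + 0*92 = -104 + 0 = -104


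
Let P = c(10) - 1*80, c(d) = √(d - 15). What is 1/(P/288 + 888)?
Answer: 24543744/21788026967 - 96*I*√5/21788026967 ≈ 0.0011265 - 9.8523e-9*I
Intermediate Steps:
c(d) = √(-15 + d)
P = -80 + I*√5 (P = √(-15 + 10) - 1*80 = √(-5) - 80 = I*√5 - 80 = -80 + I*√5 ≈ -80.0 + 2.2361*I)
1/(P/288 + 888) = 1/((-80 + I*√5)/288 + 888) = 1/((-80 + I*√5)*(1/288) + 888) = 1/((-5/18 + I*√5/288) + 888) = 1/(15979/18 + I*√5/288)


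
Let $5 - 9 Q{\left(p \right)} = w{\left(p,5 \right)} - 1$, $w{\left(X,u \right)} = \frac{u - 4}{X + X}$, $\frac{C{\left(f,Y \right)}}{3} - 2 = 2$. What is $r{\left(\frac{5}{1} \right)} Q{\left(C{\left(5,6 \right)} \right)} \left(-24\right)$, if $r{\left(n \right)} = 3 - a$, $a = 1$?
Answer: $- \frac{286}{9} \approx -31.778$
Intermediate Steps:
$C{\left(f,Y \right)} = 12$ ($C{\left(f,Y \right)} = 6 + 3 \cdot 2 = 6 + 6 = 12$)
$w{\left(X,u \right)} = \frac{-4 + u}{2 X}$
$r{\left(n \right)} = 2$ ($r{\left(n \right)} = 3 - 1 = 2$)
$Q{\left(p \right)} = \frac{2}{3} - \frac{1}{18 p}$ ($Q{\left(p \right)} = \frac{5}{9} - \frac{\frac{-4 + 5}{2 p} - 1}{9} = \frac{5}{9} - \frac{\frac{1}{2} \frac{1}{p} 1 - 1}{9} = \frac{5}{9} - \frac{\frac{1}{2 p} - 1}{9} = \frac{5}{9} - \frac{-1 + \frac{1}{2 p}}{9} = \frac{5}{9} + \left(\frac{1}{9} - \frac{1}{18 p}\right) = \frac{2}{3} - \frac{1}{18 p}$)
$r{\left(\frac{5}{1} \right)} Q{\left(C{\left(5,6 \right)} \right)} \left(-24\right) = 2 \frac{-1 + 12 \cdot 12}{18 \cdot 12} \left(-24\right) = 2 \cdot \frac{1}{18} \cdot \frac{1}{12} \left(-1 + 144\right) \left(-24\right) = 2 \cdot \frac{1}{18} \cdot \frac{1}{12} \cdot 143 \left(-24\right) = 2 \cdot \frac{143}{216} \left(-24\right) = \frac{143}{108} \left(-24\right) = - \frac{286}{9}$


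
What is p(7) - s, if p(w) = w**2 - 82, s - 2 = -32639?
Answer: 32604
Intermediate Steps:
s = -32637 (s = 2 - 32639 = -32637)
p(w) = -82 + w**2
p(7) - s = (-82 + 7**2) - 1*(-32637) = (-82 + 49) + 32637 = -33 + 32637 = 32604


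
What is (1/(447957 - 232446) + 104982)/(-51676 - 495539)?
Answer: -22624775803/117930851865 ≈ -0.19185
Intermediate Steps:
(1/(447957 - 232446) + 104982)/(-51676 - 495539) = (1/215511 + 104982)/(-547215) = (1/215511 + 104982)*(-1/547215) = (22624775803/215511)*(-1/547215) = -22624775803/117930851865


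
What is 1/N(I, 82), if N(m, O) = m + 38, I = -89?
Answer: -1/51 ≈ -0.019608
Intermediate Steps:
N(m, O) = 38 + m
1/N(I, 82) = 1/(38 - 89) = 1/(-51) = -1/51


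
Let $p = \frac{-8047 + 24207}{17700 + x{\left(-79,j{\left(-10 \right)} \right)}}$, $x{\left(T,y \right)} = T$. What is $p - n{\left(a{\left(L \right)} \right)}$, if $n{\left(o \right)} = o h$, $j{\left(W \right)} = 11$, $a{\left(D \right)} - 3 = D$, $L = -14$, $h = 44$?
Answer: $\frac{8544724}{17621} \approx 484.92$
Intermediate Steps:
$a{\left(D \right)} = 3 + D$
$n{\left(o \right)} = 44 o$ ($n{\left(o \right)} = o 44 = 44 o$)
$p = \frac{16160}{17621}$ ($p = \frac{-8047 + 24207}{17700 - 79} = \frac{16160}{17621} \approx 0.91709$)
$p - n{\left(a{\left(L \right)} \right)} = \frac{16160}{17621} - 44 \left(3 - 14\right) = \frac{16160}{17621} - 44 \left(-11\right) = \frac{16160}{17621} - -484 = \frac{16160}{17621} + 484 = \frac{8544724}{17621}$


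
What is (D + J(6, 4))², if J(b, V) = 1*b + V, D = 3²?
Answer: 361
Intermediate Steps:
D = 9
J(b, V) = V + b (J(b, V) = b + V = V + b)
(D + J(6, 4))² = (9 + (4 + 6))² = (9 + 10)² = 19² = 361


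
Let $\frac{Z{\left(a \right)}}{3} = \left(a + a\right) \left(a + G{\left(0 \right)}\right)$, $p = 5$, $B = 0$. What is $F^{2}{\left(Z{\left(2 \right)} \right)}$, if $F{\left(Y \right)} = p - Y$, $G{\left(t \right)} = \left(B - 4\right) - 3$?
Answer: $4225$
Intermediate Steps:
$G{\left(t \right)} = -7$ ($G{\left(t \right)} = \left(0 - 4\right) - 3 = -4 - 3 = -7$)
$Z{\left(a \right)} = 6 a \left(-7 + a\right)$ ($Z{\left(a \right)} = 3 \left(a + a\right) \left(a - 7\right) = 3 \cdot 2 a \left(-7 + a\right) = 6 a \left(-7 + a\right)$)
$F{\left(Y \right)} = 5 - Y$
$F^{2}{\left(Z{\left(2 \right)} \right)} = \left(5 - 6 \cdot 2 \left(-7 + 2\right)\right)^{2} = \left(5 - 6 \cdot 2 \left(-5\right)\right)^{2} = \left(5 - -60\right)^{2} = \left(5 + 60\right)^{2} = 65^{2} = 4225$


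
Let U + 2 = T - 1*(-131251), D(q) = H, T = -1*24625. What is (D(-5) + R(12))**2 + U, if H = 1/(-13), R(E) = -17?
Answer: 18068740/169 ≈ 1.0692e+5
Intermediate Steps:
T = -24625
H = -1/13 ≈ -0.076923
D(q) = -1/13
U = 106624 (U = -2 + (-24625 - 1*(-131251)) = -2 + (-24625 + 131251) = -2 + 106626 = 106624)
(D(-5) + R(12))**2 + U = (-1/13 - 17)**2 + 106624 = (-222/13)**2 + 106624 = 49284/169 + 106624 = 18068740/169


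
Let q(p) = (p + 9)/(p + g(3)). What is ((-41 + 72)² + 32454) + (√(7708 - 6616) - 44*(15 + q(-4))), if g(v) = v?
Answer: 32975 + 2*√273 ≈ 33008.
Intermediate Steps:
q(p) = (9 + p)/(3 + p) (q(p) = (p + 9)/(p + 3) = (9 + p)/(3 + p))
((-41 + 72)² + 32454) + (√(7708 - 6616) - 44*(15 + q(-4))) = ((-41 + 72)² + 32454) + (√(7708 - 6616) - 44*(15 + (9 - 4)/(3 - 4))) = (31² + 32454) + (√1092 - 44*(15 + 5/(-1))) = (961 + 32454) + (2*√273 - 44*(15 - 1*5)) = 33415 + (2*√273 - 44*(15 - 5)) = 33415 + (2*√273 - 44*10) = 33415 + (2*√273 - 1*440) = 33415 + (2*√273 - 440) = 33415 + (-440 + 2*√273) = 32975 + 2*√273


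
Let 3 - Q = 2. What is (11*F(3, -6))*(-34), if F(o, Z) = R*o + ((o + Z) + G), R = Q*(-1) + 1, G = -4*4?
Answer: 7106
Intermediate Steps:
G = -16
Q = 1 (Q = 3 - 1*2 = 3 - 2 = 1)
R = 0 (R = 1*(-1) + 1 = -1 + 1 = 0)
F(o, Z) = -16 + Z + o (F(o, Z) = 0*o + ((o + Z) - 16) = 0 + ((Z + o) - 16) = 0 + (-16 + Z + o) = -16 + Z + o)
(11*F(3, -6))*(-34) = (11*(-16 - 6 + 3))*(-34) = (11*(-19))*(-34) = -209*(-34) = 7106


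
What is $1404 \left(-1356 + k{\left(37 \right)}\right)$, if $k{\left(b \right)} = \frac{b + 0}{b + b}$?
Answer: $-1903122$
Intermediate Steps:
$k{\left(b \right)} = \frac{1}{2}$ ($k{\left(b \right)} = \frac{b}{2 b} = b \frac{1}{2 b} = \frac{1}{2}$)
$1404 \left(-1356 + k{\left(37 \right)}\right) = 1404 \left(-1356 + \frac{1}{2}\right) = 1404 \left(- \frac{2711}{2}\right) = -1903122$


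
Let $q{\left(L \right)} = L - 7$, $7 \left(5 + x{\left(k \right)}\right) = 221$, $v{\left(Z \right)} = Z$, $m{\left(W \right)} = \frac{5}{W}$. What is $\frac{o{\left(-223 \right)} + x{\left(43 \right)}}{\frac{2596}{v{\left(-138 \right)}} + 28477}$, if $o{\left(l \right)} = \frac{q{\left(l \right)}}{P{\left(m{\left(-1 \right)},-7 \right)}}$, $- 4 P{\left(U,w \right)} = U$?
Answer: $- \frac{76038}{13745305} \approx -0.0055319$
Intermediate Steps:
$x{\left(k \right)} = \frac{186}{7}$ ($x{\left(k \right)} = -5 + \frac{1}{7} \cdot 221 = -5 + \frac{221}{7} = \frac{186}{7}$)
$P{\left(U,w \right)} = - \frac{U}{4}$
$q{\left(L \right)} = -7 + L$
$o{\left(l \right)} = - \frac{28}{5} + \frac{4 l}{5}$ ($o{\left(l \right)} = \frac{-7 + l}{\left(- \frac{1}{4}\right) \frac{5}{-1}} = \frac{-7 + l}{\left(- \frac{1}{4}\right) 5 \left(-1\right)} = \frac{-7 + l}{\left(- \frac{1}{4}\right) \left(-5\right)} = \frac{-7 + l}{\frac{5}{4}} = \left(-7 + l\right) \frac{4}{5} = - \frac{28}{5} + \frac{4 l}{5}$)
$\frac{o{\left(-223 \right)} + x{\left(43 \right)}}{\frac{2596}{v{\left(-138 \right)}} + 28477} = \frac{\left(- \frac{28}{5} + \frac{4}{5} \left(-223\right)\right) + \frac{186}{7}}{\frac{2596}{-138} + 28477} = \frac{\left(- \frac{28}{5} - \frac{892}{5}\right) + \frac{186}{7}}{2596 \left(- \frac{1}{138}\right) + 28477} = \frac{-184 + \frac{186}{7}}{- \frac{1298}{69} + 28477} = - \frac{1102}{7 \cdot \frac{1963615}{69}} = \left(- \frac{1102}{7}\right) \frac{69}{1963615} = - \frac{76038}{13745305}$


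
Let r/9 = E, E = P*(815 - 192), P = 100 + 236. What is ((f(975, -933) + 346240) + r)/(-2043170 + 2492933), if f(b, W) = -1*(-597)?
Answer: 2230789/449763 ≈ 4.9599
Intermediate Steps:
P = 336
E = 209328 (E = 336*(815 - 192) = 336*623 = 209328)
f(b, W) = 597
r = 1883952 (r = 9*209328 = 1883952)
((f(975, -933) + 346240) + r)/(-2043170 + 2492933) = ((597 + 346240) + 1883952)/(-2043170 + 2492933) = (346837 + 1883952)/449763 = 2230789*(1/449763) = 2230789/449763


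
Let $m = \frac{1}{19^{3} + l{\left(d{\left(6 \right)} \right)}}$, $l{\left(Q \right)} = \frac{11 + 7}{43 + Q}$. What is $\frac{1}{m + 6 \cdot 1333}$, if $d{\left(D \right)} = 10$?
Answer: $\frac{363545}{2907632963} \approx 0.00012503$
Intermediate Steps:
$l{\left(Q \right)} = \frac{18}{43 + Q}$
$m = \frac{53}{363545}$ ($m = \frac{1}{19^{3} + \frac{18}{43 + 10}} = \frac{1}{6859 + \frac{18}{53}} = \frac{1}{\frac{363545}{53}} = \frac{53}{363545} \approx 0.00014579$)
$\frac{1}{m + 6 \cdot 1333} = \frac{1}{\frac{53}{363545} + 6 \cdot 1333} = \frac{1}{\frac{53}{363545} + 7998} = \frac{1}{\frac{2907632963}{363545}} = \frac{363545}{2907632963}$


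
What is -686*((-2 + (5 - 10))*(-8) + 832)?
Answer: -609168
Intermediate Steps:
-686*((-2 + (5 - 10))*(-8) + 832) = -686*((-2 - 5)*(-8) + 832) = -686*(-7*(-8) + 832) = -686*(56 + 832) = -686*888 = -609168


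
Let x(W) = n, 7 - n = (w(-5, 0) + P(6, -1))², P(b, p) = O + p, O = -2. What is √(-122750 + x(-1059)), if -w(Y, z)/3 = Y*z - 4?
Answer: 2*I*√30706 ≈ 350.46*I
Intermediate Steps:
w(Y, z) = 12 - 3*Y*z (w(Y, z) = -3*(Y*z - 4) = -3*(-4 + Y*z) = 12 - 3*Y*z)
P(b, p) = -2 + p
n = -74 (n = 7 - ((12 - 3*(-5)*0) + (-2 - 1))² = 7 - ((12 + 0) - 3)² = 7 - (12 - 3)² = 7 - 1*9² = 7 - 1*81 = 7 - 81 = -74)
x(W) = -74
√(-122750 + x(-1059)) = √(-122750 - 74) = √(-122824) = 2*I*√30706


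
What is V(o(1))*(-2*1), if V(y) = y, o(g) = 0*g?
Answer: 0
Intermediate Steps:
o(g) = 0
V(o(1))*(-2*1) = 0*(-2*1) = 0*(-2) = 0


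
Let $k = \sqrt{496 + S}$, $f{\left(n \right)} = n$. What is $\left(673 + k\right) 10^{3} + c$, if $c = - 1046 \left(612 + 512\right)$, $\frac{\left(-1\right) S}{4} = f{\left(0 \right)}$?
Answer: $-502704 + 4000 \sqrt{31} \approx -4.8043 \cdot 10^{5}$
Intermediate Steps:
$S = 0$ ($S = \left(-4\right) 0 = 0$)
$c = -1175704$ ($c = \left(-1046\right) 1124 = -1175704$)
$k = 4 \sqrt{31}$ ($k = \sqrt{496 + 0} = \sqrt{496} = 4 \sqrt{31} \approx 22.271$)
$\left(673 + k\right) 10^{3} + c = \left(673 + 4 \sqrt{31}\right) 10^{3} - 1175704 = \left(673 + 4 \sqrt{31}\right) 1000 - 1175704 = \left(673000 + 4000 \sqrt{31}\right) - 1175704 = -502704 + 4000 \sqrt{31}$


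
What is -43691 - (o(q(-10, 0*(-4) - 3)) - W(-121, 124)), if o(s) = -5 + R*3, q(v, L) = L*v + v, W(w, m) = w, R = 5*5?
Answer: -43882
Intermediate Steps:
R = 25
q(v, L) = v + L*v
o(s) = 70 (o(s) = -5 + 25*3 = -5 + 75 = 70)
-43691 - (o(q(-10, 0*(-4) - 3)) - W(-121, 124)) = -43691 - (70 - 1*(-121)) = -43691 - (70 + 121) = -43691 - 1*191 = -43691 - 191 = -43882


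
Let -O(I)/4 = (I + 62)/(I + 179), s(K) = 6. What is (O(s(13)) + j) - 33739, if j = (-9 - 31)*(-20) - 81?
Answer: -6108972/185 ≈ -33022.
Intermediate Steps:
O(I) = -4*(62 + I)/(179 + I) (O(I) = -4*(I + 62)/(I + 179) = -4*(62 + I)/(179 + I))
j = 719 (j = -40*(-20) - 81 = 800 - 81 = 719)
(O(s(13)) + j) - 33739 = (4*(-62 - 1*6)/(179 + 6) + 719) - 33739 = (4*(-62 - 6)/185 + 719) - 33739 = (4*(1/185)*(-68) + 719) - 33739 = (-272/185 + 719) - 33739 = 132743/185 - 33739 = -6108972/185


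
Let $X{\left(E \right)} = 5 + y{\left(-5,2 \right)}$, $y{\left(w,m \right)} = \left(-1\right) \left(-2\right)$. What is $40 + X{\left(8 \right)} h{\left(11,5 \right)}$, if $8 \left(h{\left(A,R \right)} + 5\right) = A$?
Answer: $\frac{117}{8} \approx 14.625$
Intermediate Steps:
$h{\left(A,R \right)} = -5 + \frac{A}{8}$
$y{\left(w,m \right)} = 2$
$X{\left(E \right)} = 7$ ($X{\left(E \right)} = 5 + 2 = 7$)
$40 + X{\left(8 \right)} h{\left(11,5 \right)} = 40 + 7 \left(-5 + \frac{1}{8} \cdot 11\right) = 40 + 7 \left(-5 + \frac{11}{8}\right) = 40 + 7 \left(- \frac{29}{8}\right) = 40 - \frac{203}{8} = \frac{117}{8}$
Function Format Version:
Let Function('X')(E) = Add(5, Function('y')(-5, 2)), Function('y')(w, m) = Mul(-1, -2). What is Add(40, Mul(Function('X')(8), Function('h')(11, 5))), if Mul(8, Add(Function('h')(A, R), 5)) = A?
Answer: Rational(117, 8) ≈ 14.625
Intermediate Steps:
Function('h')(A, R) = Add(-5, Mul(Rational(1, 8), A))
Function('y')(w, m) = 2
Function('X')(E) = 7 (Function('X')(E) = Add(5, 2) = 7)
Add(40, Mul(Function('X')(8), Function('h')(11, 5))) = Add(40, Mul(7, Add(-5, Mul(Rational(1, 8), 11)))) = Add(40, Mul(7, Add(-5, Rational(11, 8)))) = Add(40, Mul(7, Rational(-29, 8))) = Add(40, Rational(-203, 8)) = Rational(117, 8)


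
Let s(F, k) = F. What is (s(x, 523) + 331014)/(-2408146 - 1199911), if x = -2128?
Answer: -328886/3608057 ≈ -0.091153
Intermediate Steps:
(s(x, 523) + 331014)/(-2408146 - 1199911) = (-2128 + 331014)/(-2408146 - 1199911) = 328886/(-3608057) = 328886*(-1/3608057) = -328886/3608057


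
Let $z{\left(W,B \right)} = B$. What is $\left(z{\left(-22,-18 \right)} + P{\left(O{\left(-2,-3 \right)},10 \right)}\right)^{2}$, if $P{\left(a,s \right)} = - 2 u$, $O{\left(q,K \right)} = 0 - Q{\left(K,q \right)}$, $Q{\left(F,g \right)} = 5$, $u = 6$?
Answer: $900$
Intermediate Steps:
$O{\left(q,K \right)} = -5$ ($O{\left(q,K \right)} = 0 - 5 = -5$)
$P{\left(a,s \right)} = -12$ ($P{\left(a,s \right)} = \left(-2\right) 6 = -12$)
$\left(z{\left(-22,-18 \right)} + P{\left(O{\left(-2,-3 \right)},10 \right)}\right)^{2} = \left(-18 - 12\right)^{2} = \left(-30\right)^{2} = 900$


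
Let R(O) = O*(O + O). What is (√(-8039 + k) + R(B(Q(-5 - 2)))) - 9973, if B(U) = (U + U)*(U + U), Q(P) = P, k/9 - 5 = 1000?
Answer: 66859 + √1006 ≈ 66891.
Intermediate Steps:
k = 9045 (k = 45 + 9*1000 = 45 + 9000 = 9045)
B(U) = 4*U² (B(U) = (2*U)*(2*U) = 4*U²)
R(O) = 2*O² (R(O) = O*(2*O) = 2*O²)
(√(-8039 + k) + R(B(Q(-5 - 2)))) - 9973 = (√(-8039 + 9045) + 2*(4*(-5 - 2)²)²) - 9973 = (√1006 + 2*(4*(-7)²)²) - 9973 = (√1006 + 2*(4*49)²) - 9973 = (√1006 + 2*196²) - 9973 = (√1006 + 2*38416) - 9973 = (√1006 + 76832) - 9973 = (76832 + √1006) - 9973 = 66859 + √1006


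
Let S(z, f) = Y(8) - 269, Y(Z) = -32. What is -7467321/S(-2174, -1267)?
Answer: 7467321/301 ≈ 24808.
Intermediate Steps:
S(z, f) = -301 (S(z, f) = -32 - 269 = -301)
-7467321/S(-2174, -1267) = -7467321/(-301) = -7467321*(-1/301) = 7467321/301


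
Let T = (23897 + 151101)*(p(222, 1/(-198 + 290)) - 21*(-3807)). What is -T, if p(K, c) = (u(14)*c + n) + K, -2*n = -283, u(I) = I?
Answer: -323246680710/23 ≈ -1.4054e+10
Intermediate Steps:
n = 283/2 (n = -½*(-283) = 283/2 ≈ 141.50)
p(K, c) = 283/2 + K + 14*c (p(K, c) = (14*c + 283/2) + K = (283/2 + 14*c) + K = 283/2 + K + 14*c)
T = 323246680710/23 (T = (23897 + 151101)*((283/2 + 222 + 14/(-198 + 290)) - 21*(-3807)) = 174998*((283/2 + 222 + 14/92) + 79947) = 174998*((283/2 + 222 + 14*(1/92)) + 79947) = 174998*((283/2 + 222 + 7/46) + 79947) = 174998*(8364/23 + 79947) = 174998*(1847145/23) = 323246680710/23 ≈ 1.4054e+10)
-T = -1*323246680710/23 = -323246680710/23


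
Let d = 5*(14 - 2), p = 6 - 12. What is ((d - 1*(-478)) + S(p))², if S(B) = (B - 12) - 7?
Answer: 263169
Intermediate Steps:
p = -6
d = 60 (d = 5*12 = 60)
S(B) = -19 + B (S(B) = (-12 + B) - 7 = -19 + B)
((d - 1*(-478)) + S(p))² = ((60 - 1*(-478)) + (-19 - 6))² = ((60 + 478) - 25)² = (538 - 25)² = 513² = 263169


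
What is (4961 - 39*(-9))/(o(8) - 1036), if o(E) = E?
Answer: -1328/257 ≈ -5.1673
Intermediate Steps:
(4961 - 39*(-9))/(o(8) - 1036) = (4961 - 39*(-9))/(8 - 1036) = (4961 + 351)/(-1028) = 5312*(-1/1028) = -1328/257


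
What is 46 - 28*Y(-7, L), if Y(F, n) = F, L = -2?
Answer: 242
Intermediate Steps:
46 - 28*Y(-7, L) = 46 - 28*(-7) = 46 + 196 = 242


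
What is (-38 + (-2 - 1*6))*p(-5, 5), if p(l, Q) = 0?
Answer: 0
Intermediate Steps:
(-38 + (-2 - 1*6))*p(-5, 5) = (-38 + (-2 - 1*6))*0 = (-38 + (-2 - 6))*0 = (-38 - 8)*0 = -46*0 = 0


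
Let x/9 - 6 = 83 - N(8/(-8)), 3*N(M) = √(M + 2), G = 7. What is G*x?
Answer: 5586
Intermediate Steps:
N(M) = √(2 + M)/3 (N(M) = √(M + 2)/3 = √(2 + M)/3)
x = 798 (x = 54 + 9*(83 - √(2 + 8/(-8))/3) = 54 + 9*(83 - √(2 + 8*(-⅛))/3) = 54 + 9*(83 - √(2 - 1)/3) = 54 + 9*(83 - √1/3) = 54 + 9*(83 - 1/3) = 54 + 9*(83 - 1*⅓) = 54 + 9*(83 - ⅓) = 54 + 9*(248/3) = 54 + 744 = 798)
G*x = 7*798 = 5586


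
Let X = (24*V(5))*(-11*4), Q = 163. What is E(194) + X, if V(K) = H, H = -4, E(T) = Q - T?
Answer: 4193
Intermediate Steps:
E(T) = 163 - T
V(K) = -4
X = 4224 (X = (24*(-4))*(-11*4) = -96*(-44) = 4224)
E(194) + X = (163 - 1*194) + 4224 = (163 - 194) + 4224 = -31 + 4224 = 4193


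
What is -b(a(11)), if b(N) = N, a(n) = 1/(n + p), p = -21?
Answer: 1/10 ≈ 0.10000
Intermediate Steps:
a(n) = 1/(-21 + n) (a(n) = 1/(n - 21) = 1/(-21 + n))
-b(a(11)) = -1/(-21 + 11) = -1/(-10) = -1*(-1/10) = 1/10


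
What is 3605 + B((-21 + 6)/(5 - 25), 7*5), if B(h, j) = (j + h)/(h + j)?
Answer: 3606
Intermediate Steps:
B(h, j) = 1 (B(h, j) = (h + j)/(h + j) = 1)
3605 + B((-21 + 6)/(5 - 25), 7*5) = 3605 + 1 = 3606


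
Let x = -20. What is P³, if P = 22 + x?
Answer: 8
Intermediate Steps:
P = 2 (P = 22 - 20 = 2)
P³ = 2³ = 8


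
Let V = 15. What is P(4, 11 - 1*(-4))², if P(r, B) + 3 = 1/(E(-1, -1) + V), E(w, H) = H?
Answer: 1681/196 ≈ 8.5765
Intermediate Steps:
P(r, B) = -41/14 (P(r, B) = -3 + 1/(-1 + 15) = -3 + 1/14 = -41/14)
P(4, 11 - 1*(-4))² = (-41/14)² = 1681/196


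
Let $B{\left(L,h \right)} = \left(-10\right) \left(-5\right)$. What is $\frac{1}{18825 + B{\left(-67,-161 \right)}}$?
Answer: $\frac{1}{18875} \approx 5.298 \cdot 10^{-5}$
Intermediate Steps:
$B{\left(L,h \right)} = 50$
$\frac{1}{18825 + B{\left(-67,-161 \right)}} = \frac{1}{18825 + 50} = \frac{1}{18875}$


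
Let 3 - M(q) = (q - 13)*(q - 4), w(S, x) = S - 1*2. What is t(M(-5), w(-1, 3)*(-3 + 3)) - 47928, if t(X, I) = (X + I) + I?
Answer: -48087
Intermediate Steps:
w(S, x) = -2 + S (w(S, x) = S - 2 = -2 + S)
M(q) = 3 - (-13 + q)*(-4 + q) (M(q) = 3 - (q - 13)*(q - 4) = 3 - (-13 + q)*(-4 + q))
t(X, I) = X + 2*I (t(X, I) = (I + X) + I = X + 2*I)
t(M(-5), w(-1, 3)*(-3 + 3)) - 47928 = ((-49 - 1*(-5)² + 17*(-5)) + 2*((-2 - 1)*(-3 + 3))) - 47928 = ((-49 - 1*25 - 85) + 2*(-3*0)) - 47928 = ((-49 - 25 - 85) + 2*0) - 47928 = (-159 + 0) - 47928 = -159 - 47928 = -48087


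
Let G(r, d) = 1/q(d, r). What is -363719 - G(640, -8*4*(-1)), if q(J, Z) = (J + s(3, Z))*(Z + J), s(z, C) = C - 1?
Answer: -164005261729/450912 ≈ -3.6372e+5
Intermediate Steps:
s(z, C) = -1 + C
q(J, Z) = (J + Z)*(-1 + J + Z) (q(J, Z) = (J + (-1 + Z))*(Z + J) = (-1 + J + Z)*(J + Z) = (J + Z)*(-1 + J + Z))
G(r, d) = 1/(d² + r² - d - r + 2*d*r)
-363719 - G(640, -8*4*(-1)) = -363719 - 1/((-8*4*(-1))² + 640² - (-8*4)*(-1) - 1*640 + 2*(-8*4*(-1))*640) = -363719 - 1/((-32*(-1))² + 409600 - (-32)*(-1) - 640 + 2*(-32*(-1))*640) = -363719 - 1/(32² + 409600 - 1*32 - 640 + 2*32*640) = -363719 - 1/(1024 + 409600 - 32 - 640 + 40960) = -363719 - 1/450912 = -164005261729/450912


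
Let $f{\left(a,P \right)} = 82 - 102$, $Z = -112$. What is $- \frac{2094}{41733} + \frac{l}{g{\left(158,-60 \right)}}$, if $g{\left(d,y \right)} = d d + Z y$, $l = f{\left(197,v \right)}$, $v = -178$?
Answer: $- \frac{5598413}{110189031} \approx -0.050807$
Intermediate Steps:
$f{\left(a,P \right)} = -20$ ($f{\left(a,P \right)} = 82 - 102 = -20$)
$l = -20$
$g{\left(d,y \right)} = d^{2} - 112 y$ ($g{\left(d,y \right)} = d d - 112 y = d^{2} - 112 y$)
$- \frac{2094}{41733} + \frac{l}{g{\left(158,-60 \right)}} = - \frac{2094}{41733} - \frac{20}{158^{2} - -6720} = \left(-2094\right) \frac{1}{41733} - \frac{20}{24964 + 6720} = - \frac{698}{13911} - \frac{20}{31684} = - \frac{698}{13911} - \frac{5}{7921} = - \frac{5598413}{110189031}$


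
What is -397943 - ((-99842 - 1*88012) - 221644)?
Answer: 11555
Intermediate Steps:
-397943 - ((-99842 - 1*88012) - 221644) = -397943 - ((-99842 - 88012) - 221644) = -397943 - (-187854 - 221644) = -397943 - 1*(-409498) = -397943 + 409498 = 11555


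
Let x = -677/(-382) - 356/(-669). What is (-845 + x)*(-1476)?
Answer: 52977970830/42593 ≈ 1.2438e+6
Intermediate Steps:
x = 588905/255558 (x = -677*(-1/382) - 356*(-1/669) = 677/382 + 356/669 = 588905/255558 ≈ 2.3044)
(-845 + x)*(-1476) = (-845 + 588905/255558)*(-1476) = -215357605/255558*(-1476) = 52977970830/42593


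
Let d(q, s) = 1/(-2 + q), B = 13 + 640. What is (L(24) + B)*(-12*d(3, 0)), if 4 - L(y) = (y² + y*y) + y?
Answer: 6228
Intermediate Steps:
B = 653
L(y) = 4 - y - 2*y² (L(y) = 4 - ((y² + y*y) + y) = 4 - ((y² + y²) + y) = 4 - (2*y² + y) = 4 - (y + 2*y²) = 4 + (-y - 2*y²) = 4 - y - 2*y²)
(L(24) + B)*(-12*d(3, 0)) = ((4 - 1*24 - 2*24²) + 653)*(-12/(-2 + 3)) = ((4 - 24 - 2*576) + 653)*(-12/1) = ((4 - 24 - 1152) + 653)*(-12*1) = (-1172 + 653)*(-12) = -519*(-12) = 6228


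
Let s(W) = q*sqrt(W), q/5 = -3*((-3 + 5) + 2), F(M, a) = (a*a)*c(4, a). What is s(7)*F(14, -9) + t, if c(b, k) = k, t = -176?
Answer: -176 + 43740*sqrt(7) ≈ 1.1555e+5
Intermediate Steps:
F(M, a) = a**3 (F(M, a) = (a*a)*a = a**2*a = a**3)
q = -60 (q = 5*(-3*((-3 + 5) + 2)) = 5*(-3*(2 + 2)) = 5*(-3*4) = 5*(-12) = -60)
s(W) = -60*sqrt(W)
s(7)*F(14, -9) + t = -60*sqrt(7)*(-9)**3 - 176 = -60*sqrt(7)*(-729) - 176 = 43740*sqrt(7) - 176 = -176 + 43740*sqrt(7)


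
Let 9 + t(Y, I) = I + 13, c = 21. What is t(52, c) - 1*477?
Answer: -452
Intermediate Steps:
t(Y, I) = 4 + I (t(Y, I) = -9 + (I + 13) = -9 + (13 + I) = 4 + I)
t(52, c) - 1*477 = (4 + 21) - 1*477 = 25 - 477 = -452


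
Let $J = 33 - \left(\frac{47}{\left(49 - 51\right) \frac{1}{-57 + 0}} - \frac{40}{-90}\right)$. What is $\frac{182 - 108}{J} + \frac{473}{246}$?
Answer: $\frac{10799653}{5787150} \approx 1.8661$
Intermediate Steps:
$J = - \frac{23525}{18}$ ($J = 33 - \left(\frac{47}{\left(-2\right) \frac{1}{-57}} - - \frac{4}{9}\right) = 33 - \left(\frac{47}{\left(-2\right) \left(- \frac{1}{57}\right)} + \frac{4}{9}\right) = 33 - \left(\frac{47}{\frac{2}{57}} + \frac{4}{9}\right) = 33 - \left(47 \cdot \frac{57}{2} + \frac{4}{9}\right) = 33 - \left(\frac{2679}{2} + \frac{4}{9}\right) = 33 - \frac{24119}{18} = - \frac{23525}{18} \approx -1306.9$)
$\frac{182 - 108}{J} + \frac{473}{246} = \frac{182 - 108}{- \frac{23525}{18}} + \frac{473}{246} = \left(182 - 108\right) \left(- \frac{18}{23525}\right) + 473 \cdot \frac{1}{246} = 74 \left(- \frac{18}{23525}\right) + \frac{473}{246} = - \frac{1332}{23525} + \frac{473}{246} = \frac{10799653}{5787150}$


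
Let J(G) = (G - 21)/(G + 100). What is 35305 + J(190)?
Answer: 10238619/290 ≈ 35306.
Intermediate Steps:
J(G) = (-21 + G)/(100 + G)
35305 + J(190) = 35305 + (-21 + 190)/(100 + 190) = 35305 + 169/290 = 10238619/290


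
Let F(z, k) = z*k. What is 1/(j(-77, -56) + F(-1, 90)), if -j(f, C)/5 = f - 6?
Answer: 1/325 ≈ 0.0030769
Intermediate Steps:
j(f, C) = 30 - 5*f (j(f, C) = -5*(f - 6) = -5*(-6 + f) = 30 - 5*f)
F(z, k) = k*z
1/(j(-77, -56) + F(-1, 90)) = 1/((30 - 5*(-77)) + 90*(-1)) = 1/((30 + 385) - 90) = 1/(415 - 90) = 1/325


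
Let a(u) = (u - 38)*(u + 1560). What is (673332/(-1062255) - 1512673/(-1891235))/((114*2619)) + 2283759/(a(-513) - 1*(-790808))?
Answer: 10146848036194012128737/950416526989042328430 ≈ 10.676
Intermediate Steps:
a(u) = (-38 + u)*(1560 + u)
(673332/(-1062255) - 1512673/(-1891235))/((114*2619)) + 2283759/(a(-513) - 1*(-790808)) = (673332/(-1062255) - 1512673/(-1891235))/((114*2619)) + 2283759/((-59280 + (-513)² + 1522*(-513)) - 1*(-790808)) = (673332*(-1/1062255) - 1512673*(-1/1891235))/298566 + 2283759/((-59280 + 263169 - 780786) + 790808) = (-224444/354085 + 1512673/1891235)*(1/298566) + 2283759/(-576897 + 790808) = (22227694173/133931588995)*(1/298566) + 2283759/213911 = 2469743797/4443046533320130 + 2283759*(1/213911) = 2469743797/4443046533320130 + 2283759/213911 = 10146848036194012128737/950416526989042328430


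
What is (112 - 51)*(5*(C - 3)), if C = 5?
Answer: 610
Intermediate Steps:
(112 - 51)*(5*(C - 3)) = (112 - 51)*(5*(5 - 3)) = 61*(5*2) = 61*10 = 610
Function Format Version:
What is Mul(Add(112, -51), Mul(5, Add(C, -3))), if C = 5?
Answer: 610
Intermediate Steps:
Mul(Add(112, -51), Mul(5, Add(C, -3))) = Mul(Add(112, -51), Mul(5, Add(5, -3))) = Mul(61, Mul(5, 2)) = Mul(61, 10) = 610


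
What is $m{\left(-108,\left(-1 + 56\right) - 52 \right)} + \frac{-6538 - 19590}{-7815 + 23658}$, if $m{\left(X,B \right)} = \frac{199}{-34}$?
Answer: $- \frac{4041109}{538662} \approx -7.5021$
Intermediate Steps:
$m{\left(X,B \right)} = - \frac{199}{34}$ ($m{\left(X,B \right)} = 199 \left(- \frac{1}{34}\right) = - \frac{199}{34}$)
$m{\left(-108,\left(-1 + 56\right) - 52 \right)} + \frac{-6538 - 19590}{-7815 + 23658} = - \frac{199}{34} + \frac{-6538 - 19590}{-7815 + 23658} = - \frac{199}{34} - \frac{26128}{15843} = - \frac{4041109}{538662}$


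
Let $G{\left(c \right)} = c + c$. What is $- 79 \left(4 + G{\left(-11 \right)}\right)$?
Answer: $1422$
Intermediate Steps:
$G{\left(c \right)} = 2 c$
$- 79 \left(4 + G{\left(-11 \right)}\right) = - 79 \left(4 + 2 \left(-11\right)\right) = - 79 \left(4 - 22\right) = \left(-79\right) \left(-18\right) = 1422$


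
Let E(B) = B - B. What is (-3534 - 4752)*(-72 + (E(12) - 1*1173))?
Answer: 10316070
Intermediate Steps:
E(B) = 0
(-3534 - 4752)*(-72 + (E(12) - 1*1173)) = (-3534 - 4752)*(-72 + (0 - 1*1173)) = -8286*(-72 + (0 - 1173)) = -8286*(-72 - 1173) = -8286*(-1245) = 10316070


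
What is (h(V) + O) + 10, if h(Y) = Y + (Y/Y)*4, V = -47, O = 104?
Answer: 71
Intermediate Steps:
h(Y) = 4 + Y (h(Y) = Y + 1*4 = Y + 4 = 4 + Y)
(h(V) + O) + 10 = ((4 - 47) + 104) + 10 = (-43 + 104) + 10 = 61 + 10 = 71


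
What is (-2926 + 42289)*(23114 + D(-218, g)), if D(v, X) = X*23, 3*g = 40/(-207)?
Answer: 8188002598/9 ≈ 9.0978e+8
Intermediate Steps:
g = -40/621 (g = (40/(-207))/3 = (40*(-1/207))/3 = (⅓)*(-40/207) = -40/621 ≈ -0.064412)
D(v, X) = 23*X
(-2926 + 42289)*(23114 + D(-218, g)) = (-2926 + 42289)*(23114 + 23*(-40/621)) = 39363*(23114 - 40/27) = 39363*(624038/27) = 8188002598/9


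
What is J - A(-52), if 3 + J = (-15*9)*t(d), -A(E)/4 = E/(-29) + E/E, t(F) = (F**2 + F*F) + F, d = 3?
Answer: -81978/29 ≈ -2826.8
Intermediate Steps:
t(F) = F + 2*F**2 (t(F) = (F**2 + F**2) + F = 2*F**2 + F = F + 2*F**2)
A(E) = -4 + 4*E/29 (A(E) = -4*(E/(-29) + E/E) = -4*(E*(-1/29) + 1) = -4*(-E/29 + 1) = -4*(1 - E/29) = -4 + 4*E/29)
J = -2838 (J = -3 + (-15*9)*(3*(1 + 2*3)) = -3 - 405*(1 + 6) = -3 - 405*7 = -3 - 135*21 = -3 - 2835 = -2838)
J - A(-52) = -2838 - (-4 + (4/29)*(-52)) = -2838 - (-4 - 208/29) = -2838 - 1*(-324/29) = -2838 + 324/29 = -81978/29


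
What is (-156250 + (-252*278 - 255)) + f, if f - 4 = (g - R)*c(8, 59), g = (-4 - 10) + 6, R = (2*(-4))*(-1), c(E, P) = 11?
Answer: -226733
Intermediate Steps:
R = 8 (R = -8*(-1) = 8)
g = -8 (g = -14 + 6 = -8)
f = -172 (f = 4 + (-8 - 1*8)*11 = 4 + (-8 - 8)*11 = 4 - 16*11 = 4 - 176 = -172)
(-156250 + (-252*278 - 255)) + f = (-156250 + (-252*278 - 255)) - 172 = (-156250 + (-70056 - 255)) - 172 = (-156250 - 70311) - 172 = -226561 - 172 = -226733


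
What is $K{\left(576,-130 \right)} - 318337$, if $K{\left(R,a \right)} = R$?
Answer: $-317761$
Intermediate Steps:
$K{\left(576,-130 \right)} - 318337 = 576 - 318337 = -317761$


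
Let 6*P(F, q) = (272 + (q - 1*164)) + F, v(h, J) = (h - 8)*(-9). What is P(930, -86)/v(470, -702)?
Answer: -34/891 ≈ -0.038159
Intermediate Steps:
v(h, J) = 72 - 9*h (v(h, J) = (-8 + h)*(-9) = 72 - 9*h)
P(F, q) = 18 + F/6 + q/6 (P(F, q) = ((272 + (q - 1*164)) + F)/6 = ((272 + (q - 164)) + F)/6 = ((272 + (-164 + q)) + F)/6 = ((108 + q) + F)/6 = (108 + F + q)/6 = 18 + F/6 + q/6)
P(930, -86)/v(470, -702) = (18 + (1/6)*930 + (1/6)*(-86))/(72 - 9*470) = (18 + 155 - 43/3)/(72 - 4230) = (476/3)/(-4158) = (476/3)*(-1/4158) = -34/891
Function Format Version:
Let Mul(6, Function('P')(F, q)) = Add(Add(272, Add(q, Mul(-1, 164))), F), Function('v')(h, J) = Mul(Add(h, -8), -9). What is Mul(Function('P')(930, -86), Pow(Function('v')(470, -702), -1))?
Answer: Rational(-34, 891) ≈ -0.038159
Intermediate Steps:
Function('v')(h, J) = Add(72, Mul(-9, h)) (Function('v')(h, J) = Mul(Add(-8, h), -9) = Add(72, Mul(-9, h)))
Function('P')(F, q) = Add(18, Mul(Rational(1, 6), F), Mul(Rational(1, 6), q)) (Function('P')(F, q) = Mul(Rational(1, 6), Add(Add(272, Add(q, Mul(-1, 164))), F)) = Mul(Rational(1, 6), Add(Add(272, Add(q, -164)), F)) = Mul(Rational(1, 6), Add(Add(272, Add(-164, q)), F)) = Mul(Rational(1, 6), Add(Add(108, q), F)) = Mul(Rational(1, 6), Add(108, F, q)) = Add(18, Mul(Rational(1, 6), F), Mul(Rational(1, 6), q)))
Mul(Function('P')(930, -86), Pow(Function('v')(470, -702), -1)) = Mul(Add(18, Mul(Rational(1, 6), 930), Mul(Rational(1, 6), -86)), Pow(Add(72, Mul(-9, 470)), -1)) = Mul(Add(18, 155, Rational(-43, 3)), Pow(Add(72, -4230), -1)) = Mul(Rational(476, 3), Pow(-4158, -1)) = Mul(Rational(476, 3), Rational(-1, 4158)) = Rational(-34, 891)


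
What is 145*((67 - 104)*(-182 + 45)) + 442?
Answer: 735447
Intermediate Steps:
145*((67 - 104)*(-182 + 45)) + 442 = 145*(-37*(-137)) + 442 = 145*5069 + 442 = 735005 + 442 = 735447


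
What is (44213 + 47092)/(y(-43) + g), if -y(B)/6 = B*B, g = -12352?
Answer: -91305/23446 ≈ -3.8943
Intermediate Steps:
y(B) = -6*B**2 (y(B) = -6*B*B = -6*B**2)
(44213 + 47092)/(y(-43) + g) = (44213 + 47092)/(-6*(-43)**2 - 12352) = 91305/(-6*1849 - 12352) = 91305/(-11094 - 12352) = 91305/(-23446) = 91305*(-1/23446) = -91305/23446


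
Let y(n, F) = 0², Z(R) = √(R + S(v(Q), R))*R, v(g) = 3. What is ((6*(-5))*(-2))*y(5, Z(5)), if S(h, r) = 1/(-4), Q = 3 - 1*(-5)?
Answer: 0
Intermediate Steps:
Q = 8 (Q = 3 + 5 = 8)
S(h, r) = -¼
Z(R) = R*√(-¼ + R) (Z(R) = √(R - ¼)*R = √(-¼ + R)*R = R*√(-¼ + R))
y(n, F) = 0
((6*(-5))*(-2))*y(5, Z(5)) = ((6*(-5))*(-2))*0 = -30*(-2)*0 = 60*0 = 0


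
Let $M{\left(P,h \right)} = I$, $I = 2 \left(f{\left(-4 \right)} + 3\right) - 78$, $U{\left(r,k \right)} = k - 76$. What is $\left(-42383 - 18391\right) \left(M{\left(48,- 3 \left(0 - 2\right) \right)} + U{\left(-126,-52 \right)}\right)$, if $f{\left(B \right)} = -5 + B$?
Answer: $13248732$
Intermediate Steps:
$U{\left(r,k \right)} = -76 + k$ ($U{\left(r,k \right)} = k - 76 = -76 + k$)
$I = -90$ ($I = 2 \left(\left(-5 - 4\right) + 3\right) - 78 = 2 \left(-9 + 3\right) - 78 = 2 \left(-6\right) - 78 = -12 - 78 = -90$)
$M{\left(P,h \right)} = -90$
$\left(-42383 - 18391\right) \left(M{\left(48,- 3 \left(0 - 2\right) \right)} + U{\left(-126,-52 \right)}\right) = \left(-42383 - 18391\right) \left(-90 - 128\right) = - 60774 \left(-90 - 128\right) = \left(-60774\right) \left(-218\right) = 13248732$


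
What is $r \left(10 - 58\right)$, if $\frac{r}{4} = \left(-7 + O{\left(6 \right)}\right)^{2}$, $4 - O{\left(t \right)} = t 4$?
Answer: $-139968$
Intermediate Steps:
$O{\left(t \right)} = 4 - 4 t$ ($O{\left(t \right)} = 4 - t 4 = 4 - 4 t$)
$r = 2916$ ($r = 4 \left(-7 + \left(4 - 24\right)\right)^{2} = 4 \left(-7 - 20\right)^{2} = 4 \left(-27\right)^{2} = 4 \cdot 729 = 2916$)
$r \left(10 - 58\right) = 2916 \left(10 - 58\right) = 2916 \left(-48\right) = -139968$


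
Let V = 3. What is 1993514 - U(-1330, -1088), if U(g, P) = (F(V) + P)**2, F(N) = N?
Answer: 816289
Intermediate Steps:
U(g, P) = (3 + P)**2
1993514 - U(-1330, -1088) = 1993514 - (3 - 1088)**2 = 1993514 - 1*(-1085)**2 = 1993514 - 1*1177225 = 1993514 - 1177225 = 816289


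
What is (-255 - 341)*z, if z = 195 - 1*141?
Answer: -32184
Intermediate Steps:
z = 54 (z = 195 - 141 = 54)
(-255 - 341)*z = (-255 - 341)*54 = -596*54 = -32184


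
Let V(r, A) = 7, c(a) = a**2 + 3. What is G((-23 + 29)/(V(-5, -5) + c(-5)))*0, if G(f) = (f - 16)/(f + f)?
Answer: 0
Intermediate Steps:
c(a) = 3 + a**2
G(f) = (-16 + f)/(2*f) (G(f) = (-16 + f)/((2*f)) = (-16 + f)*(1/(2*f)) = (-16 + f)/(2*f))
G((-23 + 29)/(V(-5, -5) + c(-5)))*0 = ((-16 + (-23 + 29)/(7 + (3 + (-5)**2)))/(2*(((-23 + 29)/(7 + (3 + (-5)**2))))))*0 = ((-16 + 6/(7 + (3 + 25)))/(2*((6/(7 + (3 + 25))))))*0 = ((-16 + 6/(7 + 28))/(2*((6/(7 + 28)))))*0 = ((-16 + 6/35)/(2*((6/35))))*0 = ((-16 + 6*(1/35))/(2*((6*(1/35)))))*0 = ((-16 + 6/35)/(2*(6/35)))*0 = ((1/2)*(35/6)*(-554/35))*0 = -277/6*0 = 0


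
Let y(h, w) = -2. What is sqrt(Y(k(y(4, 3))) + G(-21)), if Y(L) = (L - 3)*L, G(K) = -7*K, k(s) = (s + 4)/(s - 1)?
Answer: sqrt(1345)/3 ≈ 12.225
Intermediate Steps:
k(s) = (4 + s)/(-1 + s)
Y(L) = L*(-3 + L) (Y(L) = (-3 + L)*L = L*(-3 + L))
sqrt(Y(k(y(4, 3))) + G(-21)) = sqrt(((4 - 2)/(-1 - 2))*(-3 + (4 - 2)/(-1 - 2)) - 7*(-21)) = sqrt((2/(-3))*(-3 + 2/(-3)) + 147) = sqrt((-1/3*2)*(-3 - 1/3*2) + 147) = sqrt(-2*(-3 - 2/3)/3 + 147) = sqrt(-2/3*(-11/3) + 147) = sqrt(22/9 + 147) = sqrt(1345/9) = sqrt(1345)/3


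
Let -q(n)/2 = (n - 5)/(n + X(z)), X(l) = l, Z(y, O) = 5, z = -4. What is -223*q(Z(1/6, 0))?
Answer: 0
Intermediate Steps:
q(n) = -2*(-5 + n)/(-4 + n) (q(n) = -2*(n - 5)/(n - 4) = -2*(-5 + n)/(-4 + n))
-223*q(Z(1/6, 0)) = -446*(5 - 1*5)/(-4 + 5) = -446*(5 - 5)/1 = -446*0 = -223*0 = 0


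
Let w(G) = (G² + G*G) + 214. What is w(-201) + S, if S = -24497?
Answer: 56519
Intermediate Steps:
w(G) = 214 + 2*G² (w(G) = (G² + G²) + 214 = 2*G² + 214 = 214 + 2*G²)
w(-201) + S = (214 + 2*(-201)²) - 24497 = (214 + 2*40401) - 24497 = (214 + 80802) - 24497 = 81016 - 24497 = 56519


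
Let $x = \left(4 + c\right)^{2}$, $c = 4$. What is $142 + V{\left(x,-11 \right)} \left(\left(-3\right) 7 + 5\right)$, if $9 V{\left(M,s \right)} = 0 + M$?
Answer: $\frac{254}{9} \approx 28.222$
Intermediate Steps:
$x = 64$ ($x = \left(4 + 4\right)^{2} = 8^{2} = 64$)
$V{\left(M,s \right)} = \frac{M}{9}$ ($V{\left(M,s \right)} = \frac{0 + M}{9} = \frac{M}{9}$)
$142 + V{\left(x,-11 \right)} \left(\left(-3\right) 7 + 5\right) = 142 + \frac{1}{9} \cdot 64 \left(\left(-3\right) 7 + 5\right) = 142 + \frac{64 \left(-21 + 5\right)}{9} = 142 + \frac{64}{9} \left(-16\right) = 142 - \frac{1024}{9} = \frac{254}{9}$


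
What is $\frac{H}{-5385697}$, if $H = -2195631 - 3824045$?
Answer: $\frac{6019676}{5385697} \approx 1.1177$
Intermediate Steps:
$H = -6019676$
$\frac{H}{-5385697} = - \frac{6019676}{-5385697} = \left(-6019676\right) \left(- \frac{1}{5385697}\right) = \frac{6019676}{5385697}$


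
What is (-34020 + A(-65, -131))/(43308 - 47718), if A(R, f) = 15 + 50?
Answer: 6791/882 ≈ 7.6995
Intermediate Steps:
A(R, f) = 65
(-34020 + A(-65, -131))/(43308 - 47718) = (-34020 + 65)/(43308 - 47718) = -33955/(-4410) = -33955*(-1/4410) = 6791/882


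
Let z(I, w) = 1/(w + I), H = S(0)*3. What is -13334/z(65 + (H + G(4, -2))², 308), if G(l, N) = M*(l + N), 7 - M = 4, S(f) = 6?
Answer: -12653966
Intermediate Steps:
M = 3 (M = 7 - 1*4 = 7 - 4 = 3)
G(l, N) = 3*N + 3*l (G(l, N) = 3*(l + N) = 3*(N + l) = 3*N + 3*l)
H = 18 (H = 6*3 = 18)
z(I, w) = 1/(I + w)
-13334/z(65 + (H + G(4, -2))², 308) = -(4973582 + 13334*(18 + (3*(-2) + 3*4))²) = -(4973582 + 13334*(18 + (-6 + 12))²) = -(4973582 + 13334*(18 + 6)²) = -(4973582 + 7680384) = -13334/(1/((65 + 576) + 308)) = -13334/(1/(641 + 308)) = -13334/(1/949) = -13334/1/949 = -13334*949 = -12653966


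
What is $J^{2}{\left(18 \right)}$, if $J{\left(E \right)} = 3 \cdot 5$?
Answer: $225$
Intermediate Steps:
$J{\left(E \right)} = 15$
$J^{2}{\left(18 \right)} = 15^{2} = 225$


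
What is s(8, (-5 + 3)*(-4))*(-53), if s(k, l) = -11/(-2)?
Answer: -583/2 ≈ -291.50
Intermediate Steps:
s(k, l) = 11/2 (s(k, l) = -11*(-½) = 11/2)
s(8, (-5 + 3)*(-4))*(-53) = (11/2)*(-53) = -583/2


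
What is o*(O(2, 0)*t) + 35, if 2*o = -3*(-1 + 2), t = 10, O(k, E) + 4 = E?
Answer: 95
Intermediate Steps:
O(k, E) = -4 + E
o = -3/2 (o = (-3*(-1 + 2))/2 = (-3*1)/2 = (1/2)*(-3) = -3/2 ≈ -1.5000)
o*(O(2, 0)*t) + 35 = -3*(-4 + 0)*10/2 + 35 = -(-6)*10 + 35 = -3/2*(-40) + 35 = 60 + 35 = 95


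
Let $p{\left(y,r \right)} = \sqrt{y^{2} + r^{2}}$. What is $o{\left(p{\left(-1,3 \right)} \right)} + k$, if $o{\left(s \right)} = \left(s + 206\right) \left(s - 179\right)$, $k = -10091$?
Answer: $-46955 + 27 \sqrt{10} \approx -46870.0$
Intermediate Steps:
$p{\left(y,r \right)} = \sqrt{r^{2} + y^{2}}$
$o{\left(s \right)} = \left(-179 + s\right) \left(206 + s\right)$ ($o{\left(s \right)} = \left(206 + s\right) \left(-179 + s\right) = \left(-179 + s\right) \left(206 + s\right)$)
$o{\left(p{\left(-1,3 \right)} \right)} + k = \left(-36874 + \left(\sqrt{3^{2} + \left(-1\right)^{2}}\right)^{2} + 27 \sqrt{3^{2} + \left(-1\right)^{2}}\right) - 10091 = \left(-36874 + \left(\sqrt{9 + 1}\right)^{2} + 27 \sqrt{9 + 1}\right) - 10091 = \left(-36874 + \left(\sqrt{10}\right)^{2} + 27 \sqrt{10}\right) - 10091 = \left(-36874 + 10 + 27 \sqrt{10}\right) - 10091 = \left(-36864 + 27 \sqrt{10}\right) - 10091 = -46955 + 27 \sqrt{10}$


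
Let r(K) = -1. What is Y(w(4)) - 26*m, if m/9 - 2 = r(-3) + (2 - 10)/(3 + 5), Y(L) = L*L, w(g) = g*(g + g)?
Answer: 1024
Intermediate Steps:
w(g) = 2*g² (w(g) = g*(2*g) = 2*g²)
Y(L) = L²
m = 0 (m = 18 + 9*(-1 + (2 - 10)/(3 + 5)) = 18 + 9*(-1 - 8/8) = 18 + 9*(-1 - 8*⅛) = 18 + 9*(-1 - 1) = 18 + 9*(-2) = 18 - 18 = 0)
Y(w(4)) - 26*m = (2*4²)² - 26*0 = (2*16)² + 0 = 32² + 0 = 1024 + 0 = 1024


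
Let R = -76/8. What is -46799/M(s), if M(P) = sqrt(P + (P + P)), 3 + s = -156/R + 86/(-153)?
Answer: -46799*sqrt(36222189)/37381 ≈ -7534.8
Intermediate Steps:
R = -19/2 (R = -76*1/8 = -19/2 ≈ -9.5000)
s = 37381/2907 (s = -3 + (-156/(-19/2) + 86/(-153)) = -3 + (-156*(-2/19) + 86*(-1/153)) = -3 + (312/19 - 86/153) = -3 + 46102/2907 = 37381/2907 ≈ 12.859)
M(P) = sqrt(3)*sqrt(P) (M(P) = sqrt(P + 2*P) = sqrt(3*P) = sqrt(3)*sqrt(P))
-46799/M(s) = -46799*sqrt(36222189)/37381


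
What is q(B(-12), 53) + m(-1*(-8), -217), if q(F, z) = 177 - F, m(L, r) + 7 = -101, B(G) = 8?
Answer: 61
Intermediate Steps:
m(L, r) = -108 (m(L, r) = -7 - 101 = -108)
q(B(-12), 53) + m(-1*(-8), -217) = (177 - 1*8) - 108 = (177 - 8) - 108 = 169 - 108 = 61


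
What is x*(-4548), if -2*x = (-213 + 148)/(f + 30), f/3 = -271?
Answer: 49270/261 ≈ 188.77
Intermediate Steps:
f = -813 (f = 3*(-271) = -813)
x = -65/1566 (x = -(-213 + 148)/(2*(-813 + 30)) = -(-65)/(2*(-783)) = -(-65)*(-1)/(2*783) = -½*65/783 = -65/1566 ≈ -0.041507)
x*(-4548) = -65/1566*(-4548) = 49270/261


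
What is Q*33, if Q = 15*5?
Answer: 2475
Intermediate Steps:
Q = 75
Q*33 = 75*33 = 2475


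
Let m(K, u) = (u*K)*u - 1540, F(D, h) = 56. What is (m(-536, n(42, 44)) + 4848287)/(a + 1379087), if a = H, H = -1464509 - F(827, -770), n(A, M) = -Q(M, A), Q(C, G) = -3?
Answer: -4841923/85478 ≈ -56.645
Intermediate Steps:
n(A, M) = 3 (n(A, M) = -1*(-3) = 3)
H = -1464565 (H = -1464509 - 1*56 = -1464509 - 56 = -1464565)
m(K, u) = -1540 + K*u² (m(K, u) = (K*u)*u - 1540 = K*u² - 1540 = -1540 + K*u²)
a = -1464565
(m(-536, n(42, 44)) + 4848287)/(a + 1379087) = ((-1540 - 536*3²) + 4848287)/(-1464565 + 1379087) = ((-1540 - 536*9) + 4848287)/(-85478) = ((-1540 - 4824) + 4848287)*(-1/85478) = (-6364 + 4848287)*(-1/85478) = 4841923*(-1/85478) = -4841923/85478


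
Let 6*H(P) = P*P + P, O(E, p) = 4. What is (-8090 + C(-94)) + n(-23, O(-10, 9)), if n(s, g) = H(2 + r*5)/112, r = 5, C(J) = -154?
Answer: -65943/8 ≈ -8242.9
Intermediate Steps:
H(P) = P/6 + P²/6 (H(P) = (P*P + P)/6 = (P² + P)/6 = (P + P²)/6 = P/6 + P²/6)
n(s, g) = 9/8 (n(s, g) = ((2 + 5*5)*(1 + (2 + 5*5))/6)/112 = ((2 + 25)*(1 + (2 + 25))/6)*(1/112) = ((⅙)*27*(1 + 27))*(1/112) = ((⅙)*27*28)*(1/112) = 126*(1/112) = 9/8)
(-8090 + C(-94)) + n(-23, O(-10, 9)) = (-8090 - 154) + 9/8 = -8244 + 9/8 = -65943/8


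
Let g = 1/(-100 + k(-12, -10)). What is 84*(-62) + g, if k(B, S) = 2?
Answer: -510385/98 ≈ -5208.0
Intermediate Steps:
g = -1/98 (g = 1/(-100 + 2) = 1/(-98) = -1/98 ≈ -0.010204)
84*(-62) + g = 84*(-62) - 1/98 = -5208 - 1/98 = -510385/98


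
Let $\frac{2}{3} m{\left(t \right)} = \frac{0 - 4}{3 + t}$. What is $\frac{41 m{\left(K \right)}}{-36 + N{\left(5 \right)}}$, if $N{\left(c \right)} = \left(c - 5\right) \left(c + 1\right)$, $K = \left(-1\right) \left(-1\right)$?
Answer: $\frac{41}{24} \approx 1.7083$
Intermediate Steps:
$K = 1$
$m{\left(t \right)} = - \frac{6}{3 + t}$ ($m{\left(t \right)} = \frac{3 \frac{0 - 4}{3 + t}}{2} = \frac{3 \left(- \frac{4}{3 + t}\right)}{2} = - \frac{6}{3 + t}$)
$N{\left(c \right)} = \left(1 + c\right) \left(-5 + c\right)$ ($N{\left(c \right)} = \left(-5 + c\right) \left(1 + c\right) = \left(1 + c\right) \left(-5 + c\right)$)
$\frac{41 m{\left(K \right)}}{-36 + N{\left(5 \right)}} = \frac{41 \left(- \frac{6}{3 + 1}\right)}{-36 - \left(25 - 25\right)} = \frac{41 \left(- \frac{6}{4}\right)}{-36 - 0} = \frac{41 \left(\left(-6\right) \frac{1}{4}\right)}{-36 + 0} = \frac{41 \left(- \frac{3}{2}\right)}{-36} = \left(- \frac{123}{2}\right) \left(- \frac{1}{36}\right) = \frac{41}{24}$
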